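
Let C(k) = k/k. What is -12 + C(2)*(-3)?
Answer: -15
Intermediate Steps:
C(k) = 1
-12 + C(2)*(-3) = -12 + 1*(-3) = -12 - 3 = -15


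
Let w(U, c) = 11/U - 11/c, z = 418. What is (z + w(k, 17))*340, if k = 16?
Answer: 568535/4 ≈ 1.4213e+5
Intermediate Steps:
w(U, c) = -11/c + 11/U
(z + w(k, 17))*340 = (418 + (-11/17 + 11/16))*340 = (418 + 11/272)*340 = (113707/272)*340 = 568535/4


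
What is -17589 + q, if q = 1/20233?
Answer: -355878236/20233 ≈ -17589.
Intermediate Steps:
q = 1/20233 ≈ 4.9424e-5
-17589 + q = -17589 + 1/20233 = -355878236/20233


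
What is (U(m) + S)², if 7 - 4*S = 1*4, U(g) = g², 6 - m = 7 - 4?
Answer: 1521/16 ≈ 95.063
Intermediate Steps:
m = 3 (m = 6 - (7 - 4) = 6 - 1*3 = 6 - 3 = 3)
S = ¾ (S = 7/4 - 4/4 = 7/4 - ¼*4 = 7/4 - 1 = ¾ ≈ 0.75000)
(U(m) + S)² = (3² + ¾)² = (9 + ¾)² = (39/4)² = 1521/16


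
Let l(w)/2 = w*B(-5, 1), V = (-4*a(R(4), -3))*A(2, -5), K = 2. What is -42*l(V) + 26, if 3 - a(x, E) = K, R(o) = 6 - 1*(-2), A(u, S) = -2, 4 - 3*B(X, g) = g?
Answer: -646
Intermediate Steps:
B(X, g) = 4/3 - g/3
R(o) = 8 (R(o) = 6 + 2 = 8)
a(x, E) = 1 (a(x, E) = 3 - 1*2 = 3 - 2 = 1)
V = 8 (V = -4*1*(-2) = -4*(-2) = 8)
l(w) = 2*w (l(w) = 2*(w*(4/3 - ⅓*1)) = 2*(w*(4/3 - ⅓)) = 2*(w*1) = 2*w)
-42*l(V) + 26 = -84*8 + 26 = -42*16 + 26 = -672 + 26 = -646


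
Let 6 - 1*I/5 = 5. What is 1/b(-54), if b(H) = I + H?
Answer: -1/49 ≈ -0.020408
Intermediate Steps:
I = 5 (I = 30 - 5*5 = 30 - 25 = 5)
b(H) = 5 + H
1/b(-54) = 1/(5 - 54) = 1/(-49) = -1/49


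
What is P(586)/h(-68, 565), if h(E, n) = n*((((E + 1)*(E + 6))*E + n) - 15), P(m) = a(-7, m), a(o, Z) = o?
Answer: 7/159285930 ≈ 4.3946e-8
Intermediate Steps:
P(m) = -7
h(E, n) = n*(-15 + n + E*(1 + E)*(6 + E)) (h(E, n) = n*((((1 + E)*(6 + E))*E + n) - 15) = n*((E*(1 + E)*(6 + E) + n) - 15) = n*((n + E*(1 + E)*(6 + E)) - 15) = n*(-15 + n + E*(1 + E)*(6 + E)))
P(586)/h(-68, 565) = -7*1/(565*(-15 + 565 + (-68)³ + 6*(-68) + 7*(-68)²)) = -7*1/(565*(-15 + 565 - 314432 - 408 + 7*4624)) = -7*1/(565*(-15 + 565 - 314432 - 408 + 32368)) = -7/(565*(-281922)) = -7/(-159285930) = -7*(-1/159285930) = 7/159285930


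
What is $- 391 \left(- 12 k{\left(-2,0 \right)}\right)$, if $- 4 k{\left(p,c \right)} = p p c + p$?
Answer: $2346$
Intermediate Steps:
$k{\left(p,c \right)} = - \frac{p}{4} - \frac{c p^{2}}{4}$ ($k{\left(p,c \right)} = - \frac{p p c + p}{4} = - \frac{p^{2} c + p}{4} = - \frac{c p^{2} + p}{4} = - \frac{p + c p^{2}}{4} = - \frac{p}{4} - \frac{c p^{2}}{4}$)
$- 391 \left(- 12 k{\left(-2,0 \right)}\right) = - 391 \left(- 12 \left(\left(- \frac{1}{4}\right) \left(-2\right) \left(1 + 0 \left(-2\right)\right)\right)\right) = - 391 \left(- 12 \left(\left(- \frac{1}{4}\right) \left(-2\right) \left(1 + 0\right)\right)\right) = - 391 \left(- 12 \left(\left(- \frac{1}{4}\right) \left(-2\right) 1\right)\right) = - 391 \left(\left(-12\right) \frac{1}{2}\right) = \left(-391\right) \left(-6\right) = 2346$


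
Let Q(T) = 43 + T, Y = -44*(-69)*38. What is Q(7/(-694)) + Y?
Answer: 80095227/694 ≈ 1.1541e+5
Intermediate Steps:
Y = 115368 (Y = 3036*38 = 115368)
Q(7/(-694)) + Y = (43 + 7/(-694)) + 115368 = (43 + 7*(-1/694)) + 115368 = (43 - 7/694) + 115368 = 29835/694 + 115368 = 80095227/694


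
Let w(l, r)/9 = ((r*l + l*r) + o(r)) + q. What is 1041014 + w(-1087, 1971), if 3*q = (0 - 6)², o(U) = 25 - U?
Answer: -37540978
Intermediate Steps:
q = 12 (q = (0 - 6)²/3 = (⅓)*(-6)² = (⅓)*36 = 12)
w(l, r) = 333 - 9*r + 18*l*r (w(l, r) = 9*(((r*l + l*r) + (25 - r)) + 12) = 9*(((l*r + l*r) + (25 - r)) + 12) = 9*((2*l*r + (25 - r)) + 12) = 9*((25 - r + 2*l*r) + 12) = 9*(37 - r + 2*l*r) = 333 - 9*r + 18*l*r)
1041014 + w(-1087, 1971) = 1041014 + (333 - 9*1971 + 18*(-1087)*1971) = 1041014 + (333 - 17739 - 38564586) = 1041014 - 38581992 = -37540978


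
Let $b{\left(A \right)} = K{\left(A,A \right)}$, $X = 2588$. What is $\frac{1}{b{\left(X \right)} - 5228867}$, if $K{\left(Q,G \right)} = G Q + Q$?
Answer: $\frac{1}{1471465} \approx 6.7959 \cdot 10^{-7}$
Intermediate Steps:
$K{\left(Q,G \right)} = Q + G Q$
$b{\left(A \right)} = A \left(1 + A\right)$
$\frac{1}{b{\left(X \right)} - 5228867} = \frac{1}{2588 \left(1 + 2588\right) - 5228867} = \frac{1}{2588 \cdot 2589 - 5228867} = \frac{1}{6700332 - 5228867} = \frac{1}{1471465}$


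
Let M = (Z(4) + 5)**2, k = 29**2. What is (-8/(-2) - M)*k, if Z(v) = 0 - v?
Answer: 2523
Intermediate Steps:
Z(v) = -v
k = 841
M = 1 (M = (-1*4 + 5)**2 = (-4 + 5)**2 = 1**2 = 1)
(-8/(-2) - M)*k = (-8/(-2) - 1*1)*841 = (-8*(-1/2) - 1)*841 = (4 - 1)*841 = 3*841 = 2523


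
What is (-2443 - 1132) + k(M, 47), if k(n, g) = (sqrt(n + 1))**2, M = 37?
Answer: -3537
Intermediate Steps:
k(n, g) = 1 + n (k(n, g) = (sqrt(1 + n))**2 = 1 + n)
(-2443 - 1132) + k(M, 47) = (-2443 - 1132) + (1 + 37) = -3575 + 38 = -3537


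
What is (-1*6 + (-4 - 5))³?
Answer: -3375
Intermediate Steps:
(-1*6 + (-4 - 5))³ = (-6 - 9)³ = (-15)³ = -3375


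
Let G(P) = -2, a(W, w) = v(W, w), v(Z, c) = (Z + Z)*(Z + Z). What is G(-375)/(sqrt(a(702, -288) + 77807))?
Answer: -2*sqrt(2049023)/2049023 ≈ -0.0013972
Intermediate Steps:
v(Z, c) = 4*Z**2 (v(Z, c) = (2*Z)*(2*Z) = 4*Z**2)
a(W, w) = 4*W**2
G(-375)/(sqrt(a(702, -288) + 77807)) = -2/sqrt(4*702**2 + 77807) = -2/sqrt(4*492804 + 77807) = -2/sqrt(1971216 + 77807) = -2*sqrt(2049023)/2049023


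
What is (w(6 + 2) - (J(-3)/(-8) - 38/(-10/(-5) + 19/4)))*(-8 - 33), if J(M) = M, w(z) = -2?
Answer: -28823/216 ≈ -133.44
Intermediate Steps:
(w(6 + 2) - (J(-3)/(-8) - 38/(-10/(-5) + 19/4)))*(-8 - 33) = (-2 - (-3/(-8) - 38/(-10/(-5) + 19/4)))*(-8 - 33) = (-2 - (-3*(-⅛) - 38/(-10*(-⅕) + 19*(¼))))*(-41) = (-2 - (3/8 - 38/(2 + 19/4)))*(-41) = (-2 - (3/8 - 38/27/4))*(-41) = (-2 - (3/8 - 38*4/27))*(-41) = (-2 - (3/8 - 152/27))*(-41) = (-2 - 1*(-1135/216))*(-41) = (-2 + 1135/216)*(-41) = (703/216)*(-41) = -28823/216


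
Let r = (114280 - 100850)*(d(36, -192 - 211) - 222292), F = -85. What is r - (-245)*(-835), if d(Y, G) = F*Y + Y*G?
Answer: -3221524375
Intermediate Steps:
d(Y, G) = -85*Y + G*Y (d(Y, G) = -85*Y + Y*G = -85*Y + G*Y)
r = -3221319800 (r = (114280 - 100850)*(36*(-85 + (-192 - 211)) - 222292) = 13430*(36*(-85 - 403) - 222292) = 13430*(36*(-488) - 222292) = 13430*(-17568 - 222292) = 13430*(-239860) = -3221319800)
r - (-245)*(-835) = -3221319800 - (-245)*(-835) = -3221319800 - 1*204575 = -3221319800 - 204575 = -3221524375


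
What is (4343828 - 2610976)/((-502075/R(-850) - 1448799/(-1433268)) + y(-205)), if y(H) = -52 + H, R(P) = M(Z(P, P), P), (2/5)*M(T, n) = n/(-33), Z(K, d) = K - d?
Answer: -70369837409520/327023064199 ≈ -215.18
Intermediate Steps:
M(T, n) = -5*n/66 (M(T, n) = 5*(n/(-33))/2 = 5*(n*(-1/33))/2 = 5*(-n/33)/2 = -5*n/66)
R(P) = -5*P/66
(4343828 - 2610976)/((-502075/R(-850) - 1448799/(-1433268)) + y(-205)) = (4343828 - 2610976)/((-502075/((-5/66*(-850))) - 1448799/(-1433268)) + (-52 - 205)) = 1732852/((-502075/2125/33 - 1448799*(-1/1433268)) - 257) = 1732852/((-502075*33/2125 + 482933/477756) - 257) = 1732852/((-662739/85 + 482933/477756) - 257) = 1732852/(-316586484379/40609260 - 257) = 1732852/(-327023064199/40609260) = 1732852*(-40609260/327023064199) = -70369837409520/327023064199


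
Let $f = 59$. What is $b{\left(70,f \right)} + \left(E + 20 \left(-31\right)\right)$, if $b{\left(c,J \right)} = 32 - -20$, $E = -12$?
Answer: $-580$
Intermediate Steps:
$b{\left(c,J \right)} = 52$ ($b{\left(c,J \right)} = 32 + 20 = 52$)
$b{\left(70,f \right)} + \left(E + 20 \left(-31\right)\right) = 52 + \left(-12 + 20 \left(-31\right)\right) = 52 - 632 = -580$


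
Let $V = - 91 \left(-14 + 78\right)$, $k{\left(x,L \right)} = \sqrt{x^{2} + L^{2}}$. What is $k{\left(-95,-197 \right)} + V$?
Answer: $-5824 + \sqrt{47834} \approx -5605.3$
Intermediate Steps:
$k{\left(x,L \right)} = \sqrt{L^{2} + x^{2}}$
$V = -5824$ ($V = \left(-91\right) 64 = -5824$)
$k{\left(-95,-197 \right)} + V = \sqrt{\left(-197\right)^{2} + \left(-95\right)^{2}} - 5824 = \sqrt{38809 + 9025} - 5824 = \sqrt{47834} - 5824 = -5824 + \sqrt{47834}$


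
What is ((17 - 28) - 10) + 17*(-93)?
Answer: -1602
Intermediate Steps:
((17 - 28) - 10) + 17*(-93) = (-11 - 10) - 1581 = -21 - 1581 = -1602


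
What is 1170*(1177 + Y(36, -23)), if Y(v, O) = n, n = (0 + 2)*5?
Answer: 1388790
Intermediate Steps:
n = 10 (n = 2*5 = 10)
Y(v, O) = 10
1170*(1177 + Y(36, -23)) = 1170*(1177 + 10) = 1170*1187 = 1388790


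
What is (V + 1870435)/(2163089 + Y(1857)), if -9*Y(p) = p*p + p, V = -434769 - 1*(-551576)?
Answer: 5961726/5339165 ≈ 1.1166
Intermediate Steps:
V = 116807 (V = -434769 + 551576 = 116807)
Y(p) = -p/9 - p**2/9 (Y(p) = -(p*p + p)/9 = -(p**2 + p)/9 = -(p + p**2)/9 = -p/9 - p**2/9)
(V + 1870435)/(2163089 + Y(1857)) = (116807 + 1870435)/(2163089 - 1/9*1857*(1 + 1857)) = 1987242/(2163089 - 1/9*1857*1858) = 1987242/(2163089 - 1150102/3) = 1987242/(5339165/3) = 1987242*(3/5339165) = 5961726/5339165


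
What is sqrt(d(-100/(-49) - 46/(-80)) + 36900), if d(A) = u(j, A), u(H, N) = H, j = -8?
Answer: 2*sqrt(9223) ≈ 192.07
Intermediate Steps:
d(A) = -8
sqrt(d(-100/(-49) - 46/(-80)) + 36900) = sqrt(-8 + 36900) = sqrt(36892) = 2*sqrt(9223)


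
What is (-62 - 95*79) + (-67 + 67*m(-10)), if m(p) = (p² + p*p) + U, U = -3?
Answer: 5565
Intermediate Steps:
m(p) = -3 + 2*p² (m(p) = (p² + p*p) - 3 = (p² + p²) - 3 = 2*p² - 3 = -3 + 2*p²)
(-62 - 95*79) + (-67 + 67*m(-10)) = (-62 - 95*79) + (-67 + 67*(-3 + 2*(-10)²)) = (-62 - 7505) + (-67 + 67*(-3 + 2*100)) = -7567 + (-67 + 67*(-3 + 200)) = -7567 + (-67 + 67*197) = -7567 + (-67 + 13199) = -7567 + 13132 = 5565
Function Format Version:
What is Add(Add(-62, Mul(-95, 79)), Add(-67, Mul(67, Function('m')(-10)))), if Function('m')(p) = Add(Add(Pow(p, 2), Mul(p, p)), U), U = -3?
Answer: 5565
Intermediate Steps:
Function('m')(p) = Add(-3, Mul(2, Pow(p, 2))) (Function('m')(p) = Add(Add(Pow(p, 2), Mul(p, p)), -3) = Add(Add(Pow(p, 2), Pow(p, 2)), -3) = Add(Mul(2, Pow(p, 2)), -3) = Add(-3, Mul(2, Pow(p, 2))))
Add(Add(-62, Mul(-95, 79)), Add(-67, Mul(67, Function('m')(-10)))) = Add(Add(-62, Mul(-95, 79)), Add(-67, Mul(67, Add(-3, Mul(2, Pow(-10, 2)))))) = Add(Add(-62, -7505), Add(-67, Mul(67, Add(-3, Mul(2, 100))))) = Add(-7567, Add(-67, Mul(67, Add(-3, 200)))) = Add(-7567, Add(-67, Mul(67, 197))) = Add(-7567, Add(-67, 13199)) = Add(-7567, 13132) = 5565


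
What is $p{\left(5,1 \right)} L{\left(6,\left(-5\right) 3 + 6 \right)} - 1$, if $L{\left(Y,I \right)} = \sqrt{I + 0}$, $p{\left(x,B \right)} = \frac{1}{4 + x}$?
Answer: $-1 + \frac{i}{3} \approx -1.0 + 0.33333 i$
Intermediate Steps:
$L{\left(Y,I \right)} = \sqrt{I}$
$p{\left(5,1 \right)} L{\left(6,\left(-5\right) 3 + 6 \right)} - 1 = \frac{\sqrt{\left(-5\right) 3 + 6}}{4 + 5} - 1 = \frac{\sqrt{-15 + 6}}{9} - 1 = \frac{\sqrt{-9}}{9} - 1 = \frac{3 i}{9} - 1 = \frac{i}{3} - 1 = -1 + \frac{i}{3}$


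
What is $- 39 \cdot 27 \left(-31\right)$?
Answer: $32643$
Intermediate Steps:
$- 39 \cdot 27 \left(-31\right) = - 1053 \left(-31\right) = \left(-1\right) \left(-32643\right) = 32643$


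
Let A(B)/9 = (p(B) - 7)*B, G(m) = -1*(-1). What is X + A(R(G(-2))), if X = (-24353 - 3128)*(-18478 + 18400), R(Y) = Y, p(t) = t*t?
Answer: 2143464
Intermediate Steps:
p(t) = t²
G(m) = 1
A(B) = 9*B*(-7 + B²) (A(B) = 9*((B² - 7)*B) = 9*((-7 + B²)*B) = 9*(B*(-7 + B²)) = 9*B*(-7 + B²))
X = 2143518 (X = -27481*(-78) = 2143518)
X + A(R(G(-2))) = 2143518 + 9*1*(-7 + 1²) = 2143518 + 9*1*(-7 + 1) = 2143518 + 9*1*(-6) = 2143518 - 54 = 2143464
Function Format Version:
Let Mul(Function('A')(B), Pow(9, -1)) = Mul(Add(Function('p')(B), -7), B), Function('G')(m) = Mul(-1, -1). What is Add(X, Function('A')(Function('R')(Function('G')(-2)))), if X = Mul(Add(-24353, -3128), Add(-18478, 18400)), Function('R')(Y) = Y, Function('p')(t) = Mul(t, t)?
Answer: 2143464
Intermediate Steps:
Function('p')(t) = Pow(t, 2)
Function('G')(m) = 1
Function('A')(B) = Mul(9, B, Add(-7, Pow(B, 2))) (Function('A')(B) = Mul(9, Mul(Add(Pow(B, 2), -7), B)) = Mul(9, Mul(Add(-7, Pow(B, 2)), B)) = Mul(9, Mul(B, Add(-7, Pow(B, 2)))) = Mul(9, B, Add(-7, Pow(B, 2))))
X = 2143518 (X = Mul(-27481, -78) = 2143518)
Add(X, Function('A')(Function('R')(Function('G')(-2)))) = Add(2143518, Mul(9, 1, Add(-7, Pow(1, 2)))) = Add(2143518, Mul(9, 1, Add(-7, 1))) = Add(2143518, Mul(9, 1, -6)) = Add(2143518, -54) = 2143464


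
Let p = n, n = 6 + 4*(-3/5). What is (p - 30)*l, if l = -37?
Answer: 4884/5 ≈ 976.80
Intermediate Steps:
n = 18/5 (n = 6 + 4*(-3*⅕) = 6 + 4*(-⅗) = 6 - 12/5 = 18/5 ≈ 3.6000)
p = 18/5 ≈ 3.6000
(p - 30)*l = (18/5 - 30)*(-37) = -132/5*(-37) = 4884/5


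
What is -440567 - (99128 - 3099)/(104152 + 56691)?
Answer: -70862214010/160843 ≈ -4.4057e+5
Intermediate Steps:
-440567 - (99128 - 3099)/(104152 + 56691) = -440567 - 96029/160843 = -70862214010/160843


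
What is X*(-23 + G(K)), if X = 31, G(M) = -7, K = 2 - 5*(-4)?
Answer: -930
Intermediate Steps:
K = 22 (K = 2 + 20 = 22)
X*(-23 + G(K)) = 31*(-23 - 7) = 31*(-30) = -930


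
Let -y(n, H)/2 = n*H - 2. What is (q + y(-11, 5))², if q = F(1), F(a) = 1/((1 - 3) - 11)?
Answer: 2193361/169 ≈ 12978.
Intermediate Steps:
y(n, H) = 4 - 2*H*n (y(n, H) = -2*(n*H - 2) = -2*(H*n - 2) = -2*(-2 + H*n) = 4 - 2*H*n)
F(a) = -1/13 (F(a) = 1/(-2 - 11) = 1/(-13) = -1/13)
q = -1/13 ≈ -0.076923
(q + y(-11, 5))² = (-1/13 + (4 - 2*5*(-11)))² = (-1/13 + (4 + 110))² = (-1/13 + 114)² = (1481/13)² = 2193361/169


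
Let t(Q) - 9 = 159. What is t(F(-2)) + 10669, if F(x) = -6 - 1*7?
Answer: 10837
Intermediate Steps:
F(x) = -13 (F(x) = -6 - 7 = -13)
t(Q) = 168 (t(Q) = 9 + 159 = 168)
t(F(-2)) + 10669 = 168 + 10669 = 10837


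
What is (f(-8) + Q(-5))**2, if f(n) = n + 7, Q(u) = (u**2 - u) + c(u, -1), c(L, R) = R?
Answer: 784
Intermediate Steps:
Q(u) = -1 + u**2 - u (Q(u) = (u**2 - u) - 1 = -1 + u**2 - u)
f(n) = 7 + n
(f(-8) + Q(-5))**2 = ((7 - 8) + (-1 + (-5)**2 - 1*(-5)))**2 = (-1 + (-1 + 25 + 5))**2 = (-1 + 29)**2 = 28**2 = 784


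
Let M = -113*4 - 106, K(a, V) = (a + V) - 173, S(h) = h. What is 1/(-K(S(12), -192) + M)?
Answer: -1/205 ≈ -0.0048781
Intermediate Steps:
K(a, V) = -173 + V + a (K(a, V) = (V + a) - 173 = -173 + V + a)
M = -558 (M = -452 - 106 = -558)
1/(-K(S(12), -192) + M) = 1/(-(-173 - 192 + 12) - 558) = 1/(-1*(-353) - 558) = 1/(353 - 558) = 1/(-205) = -1/205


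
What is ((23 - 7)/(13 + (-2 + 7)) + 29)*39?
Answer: 3497/3 ≈ 1165.7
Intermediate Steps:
((23 - 7)/(13 + (-2 + 7)) + 29)*39 = (16/(13 + 5) + 29)*39 = (16/18 + 29)*39 = (16*(1/18) + 29)*39 = (8/9 + 29)*39 = (269/9)*39 = 3497/3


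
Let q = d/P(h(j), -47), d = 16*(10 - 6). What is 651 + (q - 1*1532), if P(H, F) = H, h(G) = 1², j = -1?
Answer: -817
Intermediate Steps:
h(G) = 1
d = 64 (d = 16*4 = 64)
q = 64 (q = 64/1 = 64*1 = 64)
651 + (q - 1*1532) = 651 + (64 - 1*1532) = 651 + (64 - 1532) = 651 - 1468 = -817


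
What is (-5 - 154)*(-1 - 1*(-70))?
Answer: -10971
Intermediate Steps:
(-5 - 154)*(-1 - 1*(-70)) = -159*(-1 + 70) = -159*69 = -10971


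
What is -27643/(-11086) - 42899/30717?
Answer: 373531717/340528662 ≈ 1.0969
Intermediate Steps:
-27643/(-11086) - 42899/30717 = -27643*(-1/11086) - 42899*1/30717 = 27643/11086 - 42899/30717 = 373531717/340528662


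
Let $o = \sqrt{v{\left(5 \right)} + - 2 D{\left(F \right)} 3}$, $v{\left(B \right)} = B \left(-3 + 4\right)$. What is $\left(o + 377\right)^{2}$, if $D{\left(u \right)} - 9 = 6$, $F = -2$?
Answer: $\left(377 + i \sqrt{85}\right)^{2} \approx 1.4204 \cdot 10^{5} + 6951.5 i$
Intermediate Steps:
$D{\left(u \right)} = 15$ ($D{\left(u \right)} = 9 + 6 = 15$)
$v{\left(B \right)} = B$ ($v{\left(B \right)} = B 1 = B$)
$o = i \sqrt{85}$ ($o = \sqrt{5 + \left(-2\right) 15 \cdot 3} = \sqrt{5 - 90} = \sqrt{-85} = i \sqrt{85} \approx 9.2195 i$)
$\left(o + 377\right)^{2} = \left(i \sqrt{85} + 377\right)^{2} = \left(377 + i \sqrt{85}\right)^{2}$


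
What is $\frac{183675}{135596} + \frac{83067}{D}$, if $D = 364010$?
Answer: $\frac{39061544841}{24679149980} \approx 1.5828$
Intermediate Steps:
$\frac{183675}{135596} + \frac{83067}{D} = \frac{183675}{135596} + \frac{83067}{364010} = \frac{39061544841}{24679149980}$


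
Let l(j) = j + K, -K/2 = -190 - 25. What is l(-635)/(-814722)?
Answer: 205/814722 ≈ 0.00025162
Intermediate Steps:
K = 430 (K = -2*(-190 - 25) = -2*(-215) = 430)
l(j) = 430 + j (l(j) = j + 430 = 430 + j)
l(-635)/(-814722) = (430 - 635)/(-814722) = -205*(-1/814722) = 205/814722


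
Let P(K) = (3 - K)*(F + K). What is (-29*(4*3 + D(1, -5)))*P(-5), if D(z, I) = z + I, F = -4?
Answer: 16704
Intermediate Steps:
P(K) = (-4 + K)*(3 - K) (P(K) = (3 - K)*(-4 + K) = (-4 + K)*(3 - K))
D(z, I) = I + z
(-29*(4*3 + D(1, -5)))*P(-5) = (-29*(4*3 + (-5 + 1)))*(-12 - 1*(-5)² + 7*(-5)) = (-29*(12 - 4))*(-12 - 1*25 - 35) = (-29*8)*(-12 - 25 - 35) = -232*(-72) = 16704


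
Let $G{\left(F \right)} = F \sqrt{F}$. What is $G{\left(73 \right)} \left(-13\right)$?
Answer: $- 949 \sqrt{73} \approx -8108.3$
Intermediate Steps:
$G{\left(F \right)} = F^{\frac{3}{2}}$
$G{\left(73 \right)} \left(-13\right) = 73^{\frac{3}{2}} \left(-13\right) = 73 \sqrt{73} \left(-13\right) = - 949 \sqrt{73}$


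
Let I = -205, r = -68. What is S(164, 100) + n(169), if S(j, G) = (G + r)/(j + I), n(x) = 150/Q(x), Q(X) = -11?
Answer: -6502/451 ≈ -14.417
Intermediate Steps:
n(x) = -150/11 (n(x) = 150/(-11) = 150*(-1/11) = -150/11)
S(j, G) = (-68 + G)/(-205 + j) (S(j, G) = (G - 68)/(j - 205) = (-68 + G)/(-205 + j))
S(164, 100) + n(169) = (-68 + 100)/(-205 + 164) - 150/11 = 32/(-41) - 150/11 = -1/41*32 - 150/11 = -32/41 - 150/11 = -6502/451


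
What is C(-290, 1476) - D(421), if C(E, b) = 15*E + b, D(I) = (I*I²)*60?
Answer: -4477110534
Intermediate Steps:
D(I) = 60*I³ (D(I) = I³*60 = 60*I³)
C(E, b) = b + 15*E
C(-290, 1476) - D(421) = (1476 + 15*(-290)) - 60*421³ = (1476 - 4350) - 60*74618461 = -2874 - 1*4477107660 = -2874 - 4477107660 = -4477110534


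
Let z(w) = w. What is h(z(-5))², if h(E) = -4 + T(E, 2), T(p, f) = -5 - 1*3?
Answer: 144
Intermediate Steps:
T(p, f) = -8 (T(p, f) = -5 - 3 = -8)
h(E) = -12 (h(E) = -4 - 8 = -12)
h(z(-5))² = (-12)² = 144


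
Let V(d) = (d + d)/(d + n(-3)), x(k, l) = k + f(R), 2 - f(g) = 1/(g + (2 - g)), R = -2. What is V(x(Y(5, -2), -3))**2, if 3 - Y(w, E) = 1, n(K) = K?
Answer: 196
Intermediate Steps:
Y(w, E) = 2 (Y(w, E) = 3 - 1*1 = 3 - 1 = 2)
f(g) = 3/2 (f(g) = 2 - 1/(g + (2 - g)) = 2 - 1/2 = 3/2)
x(k, l) = 3/2 + k (x(k, l) = k + 3/2 = 3/2 + k)
V(d) = 2*d/(-3 + d) (V(d) = (d + d)/(d - 3) = (2*d)/(-3 + d) = 2*d/(-3 + d))
V(x(Y(5, -2), -3))**2 = (2*(3/2 + 2)/(-3 + (3/2 + 2)))**2 = (2*(7/2)/(-3 + 7/2))**2 = (2*(7/2)/(1/2))**2 = (2*(7/2)*2)**2 = 14**2 = 196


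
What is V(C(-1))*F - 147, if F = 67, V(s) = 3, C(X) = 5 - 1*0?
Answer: 54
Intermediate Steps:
C(X) = 5 (C(X) = 5 + 0 = 5)
V(C(-1))*F - 147 = 3*67 - 147 = 201 - 147 = 54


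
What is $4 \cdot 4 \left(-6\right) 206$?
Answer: $-19776$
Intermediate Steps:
$4 \cdot 4 \left(-6\right) 206 = 16 \left(-6\right) 206 = \left(-96\right) 206 = -19776$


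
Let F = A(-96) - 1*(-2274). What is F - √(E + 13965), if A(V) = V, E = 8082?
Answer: 2178 - √22047 ≈ 2029.5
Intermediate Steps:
F = 2178 (F = -96 - 1*(-2274) = -96 + 2274 = 2178)
F - √(E + 13965) = 2178 - √(8082 + 13965) = 2178 - √22047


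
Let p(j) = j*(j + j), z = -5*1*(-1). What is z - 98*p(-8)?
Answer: -12539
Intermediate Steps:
z = 5 (z = -5*(-1) = 5)
p(j) = 2*j² (p(j) = j*(2*j) = 2*j²)
z - 98*p(-8) = 5 - 196*(-8)² = 5 - 196*64 = 5 - 98*128 = 5 - 12544 = -12539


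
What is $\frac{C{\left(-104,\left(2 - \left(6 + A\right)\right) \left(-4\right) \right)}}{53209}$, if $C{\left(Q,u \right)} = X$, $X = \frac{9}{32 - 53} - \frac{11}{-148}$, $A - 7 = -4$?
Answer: $- \frac{367}{55124524} \approx -6.6577 \cdot 10^{-6}$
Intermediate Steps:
$A = 3$ ($A = 7 - 4 = 3$)
$X = - \frac{367}{1036}$ ($X = \frac{9}{-21} - - \frac{11}{148} = 9 \left(- \frac{1}{21}\right) + \frac{11}{148} = - \frac{3}{7} + \frac{11}{148} = - \frac{367}{1036} \approx -0.35425$)
$C{\left(Q,u \right)} = - \frac{367}{1036}$
$\frac{C{\left(-104,\left(2 - \left(6 + A\right)\right) \left(-4\right) \right)}}{53209} = - \frac{367}{1036 \cdot 53209} = \left(- \frac{367}{1036}\right) \frac{1}{53209} = - \frac{367}{55124524}$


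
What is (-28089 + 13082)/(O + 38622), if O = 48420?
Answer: -15007/87042 ≈ -0.17241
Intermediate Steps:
(-28089 + 13082)/(O + 38622) = (-28089 + 13082)/(48420 + 38622) = -15007/87042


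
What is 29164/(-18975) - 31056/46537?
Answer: -84630116/38393025 ≈ -2.2043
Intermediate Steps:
29164/(-18975) - 31056/46537 = 29164*(-1/18975) - 31056*1/46537 = -1268/825 - 31056/46537 = -84630116/38393025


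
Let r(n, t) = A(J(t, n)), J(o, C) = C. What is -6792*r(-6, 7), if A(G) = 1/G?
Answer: 1132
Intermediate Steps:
A(G) = 1/G
r(n, t) = 1/n
-6792*r(-6, 7) = -6792/(-6) = -6792*(-1/6) = 1132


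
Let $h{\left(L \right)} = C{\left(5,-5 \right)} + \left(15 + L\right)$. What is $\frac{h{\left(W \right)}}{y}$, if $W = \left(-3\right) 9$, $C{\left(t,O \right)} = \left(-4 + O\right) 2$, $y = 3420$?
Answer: $- \frac{1}{114} \approx -0.0087719$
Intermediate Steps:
$C{\left(t,O \right)} = -8 + 2 O$
$W = -27$
$h{\left(L \right)} = -3 + L$ ($h{\left(L \right)} = \left(-8 + 2 \left(-5\right)\right) + \left(15 + L\right) = \left(-8 - 10\right) + \left(15 + L\right) = -18 + \left(15 + L\right) = -3 + L$)
$\frac{h{\left(W \right)}}{y} = \frac{-3 - 27}{3420} = \left(-30\right) \frac{1}{3420} = - \frac{1}{114}$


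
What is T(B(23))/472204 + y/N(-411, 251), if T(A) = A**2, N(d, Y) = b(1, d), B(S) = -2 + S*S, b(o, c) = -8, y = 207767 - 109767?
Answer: -5784221271/472204 ≈ -12249.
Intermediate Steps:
y = 98000
B(S) = -2 + S**2
N(d, Y) = -8
T(B(23))/472204 + y/N(-411, 251) = (-2 + 23**2)**2/472204 + 98000/(-8) = (-2 + 529)**2*(1/472204) + 98000*(-1/8) = 527**2*(1/472204) - 12250 = 277729*(1/472204) - 12250 = 277729/472204 - 12250 = -5784221271/472204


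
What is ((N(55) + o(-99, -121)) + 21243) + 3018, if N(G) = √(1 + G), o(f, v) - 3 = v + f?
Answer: 24044 + 2*√14 ≈ 24051.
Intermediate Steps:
o(f, v) = 3 + f + v (o(f, v) = 3 + (v + f) = 3 + (f + v) = 3 + f + v)
((N(55) + o(-99, -121)) + 21243) + 3018 = ((√(1 + 55) + (3 - 99 - 121)) + 21243) + 3018 = ((√56 - 217) + 21243) + 3018 = ((2*√14 - 217) + 21243) + 3018 = ((-217 + 2*√14) + 21243) + 3018 = (21026 + 2*√14) + 3018 = 24044 + 2*√14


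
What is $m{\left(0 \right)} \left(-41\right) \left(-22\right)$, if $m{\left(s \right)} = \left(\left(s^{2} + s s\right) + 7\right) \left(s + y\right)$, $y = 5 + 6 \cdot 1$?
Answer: $69454$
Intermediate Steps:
$y = 11$ ($y = 5 + 6 = 11$)
$m{\left(s \right)} = \left(7 + 2 s^{2}\right) \left(11 + s\right)$ ($m{\left(s \right)} = \left(\left(s^{2} + s s\right) + 7\right) \left(s + 11\right) = \left(\left(s^{2} + s^{2}\right) + 7\right) \left(11 + s\right) = \left(2 s^{2} + 7\right) \left(11 + s\right) = \left(7 + 2 s^{2}\right) \left(11 + s\right)$)
$m{\left(0 \right)} \left(-41\right) \left(-22\right) = \left(77 + 2 \cdot 0^{3} + 7 \cdot 0 + 22 \cdot 0^{2}\right) \left(-41\right) \left(-22\right) = \left(77 + 2 \cdot 0 + 0 + 22 \cdot 0\right) \left(-41\right) \left(-22\right) = \left(77 + 0 + 0 + 0\right) \left(-41\right) \left(-22\right) = 77 \left(-41\right) \left(-22\right) = \left(-3157\right) \left(-22\right) = 69454$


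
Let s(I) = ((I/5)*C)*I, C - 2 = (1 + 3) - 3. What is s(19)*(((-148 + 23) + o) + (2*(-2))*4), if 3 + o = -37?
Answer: -196023/5 ≈ -39205.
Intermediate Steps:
C = 3 (C = 2 + ((1 + 3) - 3) = 2 + (4 - 3) = 2 + 1 = 3)
o = -40 (o = -3 - 37 = -40)
s(I) = 3*I²/5 (s(I) = ((I/5)*3)*I = (3*I/5)*I = 3*I²/5)
s(19)*(((-148 + 23) + o) + (2*(-2))*4) = ((⅗)*19²)*(((-148 + 23) - 40) + (2*(-2))*4) = ((⅗)*361)*((-125 - 40) - 4*4) = 1083*(-165 - 16)/5 = (1083/5)*(-181) = -196023/5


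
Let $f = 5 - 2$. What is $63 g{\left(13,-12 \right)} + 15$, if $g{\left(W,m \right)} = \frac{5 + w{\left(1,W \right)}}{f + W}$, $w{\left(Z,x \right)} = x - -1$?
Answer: $\frac{1437}{16} \approx 89.813$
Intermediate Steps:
$w{\left(Z,x \right)} = 1 + x$ ($w{\left(Z,x \right)} = x + 1 = 1 + x$)
$f = 3$
$g{\left(W,m \right)} = \frac{6 + W}{3 + W}$ ($g{\left(W,m \right)} = \frac{5 + \left(1 + W\right)}{3 + W} = \frac{6 + W}{3 + W}$)
$63 g{\left(13,-12 \right)} + 15 = 63 \frac{6 + 13}{3 + 13} + 15 = 63 \cdot \frac{1}{16} \cdot 19 + 15 = 63 \cdot \frac{19}{16} + 15 = \frac{1197}{16} + 15 = \frac{1437}{16}$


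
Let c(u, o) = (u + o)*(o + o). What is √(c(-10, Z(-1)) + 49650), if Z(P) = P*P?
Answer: 4*√3102 ≈ 222.78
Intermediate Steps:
Z(P) = P²
c(u, o) = 2*o*(o + u) (c(u, o) = (o + u)*(2*o) = 2*o*(o + u))
√(c(-10, Z(-1)) + 49650) = √(2*(-1)²*((-1)² - 10) + 49650) = √(2*1*(1 - 10) + 49650) = √(2*1*(-9) + 49650) = √(-18 + 49650) = √49632 = 4*√3102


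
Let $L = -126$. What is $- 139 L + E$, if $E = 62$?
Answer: $17576$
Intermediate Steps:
$- 139 L + E = \left(-139\right) \left(-126\right) + 62 = 17514 + 62 = 17576$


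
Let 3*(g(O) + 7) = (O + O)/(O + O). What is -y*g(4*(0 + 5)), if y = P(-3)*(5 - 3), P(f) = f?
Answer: -40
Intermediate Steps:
g(O) = -20/3 (g(O) = -7 + ((O + O)/(O + O))/3 = -7 + ((2*O)/((2*O)))/3 = -7 + ((2*O)*(1/(2*O)))/3 = -7 + (1/3)*1 = -7 + 1/3 = -20/3)
y = -6 (y = -3*(5 - 3) = -3*2 = -6)
-y*g(4*(0 + 5)) = -(-6)*(-20)/3 = -1*40 = -40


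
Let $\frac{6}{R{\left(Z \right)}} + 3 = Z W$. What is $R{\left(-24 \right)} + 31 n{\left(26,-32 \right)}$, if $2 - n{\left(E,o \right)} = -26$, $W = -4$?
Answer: $\frac{26910}{31} \approx 868.06$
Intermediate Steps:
$n{\left(E,o \right)} = 28$ ($n{\left(E,o \right)} = 2 - -26 = 2 + 26 = 28$)
$R{\left(Z \right)} = \frac{6}{-3 - 4 Z}$ ($R{\left(Z \right)} = \frac{6}{-3 + Z \left(-4\right)} = \frac{6}{-3 - 4 Z}$)
$R{\left(-24 \right)} + 31 n{\left(26,-32 \right)} = - \frac{6}{3 + 4 \left(-24\right)} + 31 \cdot 28 = - \frac{6}{3 - 96} + 868 = - \frac{6}{-93} + 868 = \left(-6\right) \left(- \frac{1}{93}\right) + 868 = \frac{2}{31} + 868 = \frac{26910}{31}$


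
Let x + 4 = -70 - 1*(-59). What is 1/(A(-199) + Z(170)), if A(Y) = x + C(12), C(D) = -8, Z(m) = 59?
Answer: 1/36 ≈ 0.027778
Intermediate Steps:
x = -15 (x = -4 + (-70 - 1*(-59)) = -4 + (-70 + 59) = -4 - 11 = -15)
A(Y) = -23 (A(Y) = -15 - 8 = -23)
1/(A(-199) + Z(170)) = 1/(-23 + 59) = 1/36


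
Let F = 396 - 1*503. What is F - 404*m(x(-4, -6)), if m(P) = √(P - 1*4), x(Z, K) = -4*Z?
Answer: -107 - 808*√3 ≈ -1506.5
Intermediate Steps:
F = -107 (F = 396 - 503 = -107)
m(P) = √(-4 + P) (m(P) = √(P - 4) = √(-4 + P))
F - 404*m(x(-4, -6)) = -107 - 404*√(-4 - 4*(-4)) = -107 - 404*√(-4 + 16) = -107 - 808*√3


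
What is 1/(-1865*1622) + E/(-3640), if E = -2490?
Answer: 376616053/550555460 ≈ 0.68407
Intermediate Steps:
1/(-1865*1622) + E/(-3640) = 1/(-1865*1622) - 2490/(-3640) = -1/1865*1/1622 - 2490*(-1/3640) = -1/3025030 + 249/364 = 376616053/550555460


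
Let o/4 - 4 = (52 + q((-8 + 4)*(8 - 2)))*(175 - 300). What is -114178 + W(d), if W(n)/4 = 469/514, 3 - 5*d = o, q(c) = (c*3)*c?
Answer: -29342808/257 ≈ -1.1417e+5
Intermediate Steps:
q(c) = 3*c² (q(c) = (3*c)*c = 3*c²)
o = -889984 (o = 16 + 4*((52 + 3*((-8 + 4)*(8 - 2))²)*(175 - 300)) = 16 + 4*((52 + 3*(-4*6)²)*(-125)) = 16 + 4*((52 + 3*(-24)²)*(-125)) = 16 + 4*((52 + 3*576)*(-125)) = 16 + 4*((52 + 1728)*(-125)) = 16 + 4*(1780*(-125)) = 16 + 4*(-222500) = 16 - 890000 = -889984)
d = 889987/5 (d = ⅗ - ⅕*(-889984) = ⅗ + 889984/5 = 889987/5 ≈ 1.7800e+5)
W(n) = 938/257 (W(n) = 4*(469/514) = 938/257)
-114178 + W(d) = -114178 + 938/257 = -29342808/257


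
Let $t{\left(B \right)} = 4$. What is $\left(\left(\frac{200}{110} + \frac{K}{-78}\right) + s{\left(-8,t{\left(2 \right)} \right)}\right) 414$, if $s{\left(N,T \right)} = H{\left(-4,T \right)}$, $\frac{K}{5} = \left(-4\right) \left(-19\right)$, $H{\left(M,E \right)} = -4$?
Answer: $- \frac{417588}{143} \approx -2920.2$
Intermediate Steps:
$K = 380$ ($K = 5 \left(\left(-4\right) \left(-19\right)\right) = 5 \cdot 76 = 380$)
$s{\left(N,T \right)} = -4$
$\left(\left(\frac{200}{110} + \frac{K}{-78}\right) + s{\left(-8,t{\left(2 \right)} \right)}\right) 414 = \left(\left(\frac{200}{110} + \frac{380}{-78}\right) - 4\right) 414 = \left(\left(200 \cdot \frac{1}{110} + 380 \left(- \frac{1}{78}\right)\right) - 4\right) 414 = \left(\left(\frac{20}{11} - \frac{190}{39}\right) - 4\right) 414 = \left(- \frac{1310}{429} - 4\right) 414 = \left(- \frac{3026}{429}\right) 414 = - \frac{417588}{143}$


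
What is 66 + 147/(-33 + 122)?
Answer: 6021/89 ≈ 67.652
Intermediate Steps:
66 + 147/(-33 + 122) = 66 + 147/89 = 6021/89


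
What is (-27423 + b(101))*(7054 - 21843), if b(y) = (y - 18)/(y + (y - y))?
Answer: 40960205960/101 ≈ 4.0555e+8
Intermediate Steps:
b(y) = (-18 + y)/y (b(y) = (-18 + y)/(y + 0) = (-18 + y)/y)
(-27423 + b(101))*(7054 - 21843) = (-27423 + (-18 + 101)/101)*(7054 - 21843) = (-27423 + (1/101)*83)*(-14789) = (-27423 + 83/101)*(-14789) = -2769640/101*(-14789) = 40960205960/101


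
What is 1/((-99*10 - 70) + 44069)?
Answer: 1/43009 ≈ 2.3251e-5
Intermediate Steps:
1/((-99*10 - 70) + 44069) = 1/((-990 - 70) + 44069) = 1/(-1060 + 44069) = 1/43009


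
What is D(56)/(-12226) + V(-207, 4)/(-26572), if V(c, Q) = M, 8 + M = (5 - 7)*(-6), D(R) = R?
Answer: -192117/40608659 ≈ -0.0047309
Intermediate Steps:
M = 4 (M = -8 + (5 - 7)*(-6) = -8 - 2*(-6) = -8 + 12 = 4)
V(c, Q) = 4
D(56)/(-12226) + V(-207, 4)/(-26572) = 56/(-12226) + 4/(-26572) = 56*(-1/12226) + 4*(-1/26572) = -28/6113 - 1/6643 = -192117/40608659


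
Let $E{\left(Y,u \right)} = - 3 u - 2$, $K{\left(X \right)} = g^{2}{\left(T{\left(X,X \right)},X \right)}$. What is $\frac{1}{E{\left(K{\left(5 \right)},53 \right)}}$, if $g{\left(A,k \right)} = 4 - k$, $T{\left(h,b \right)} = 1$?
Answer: $- \frac{1}{161} \approx -0.0062112$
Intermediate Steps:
$K{\left(X \right)} = \left(4 - X\right)^{2}$
$E{\left(Y,u \right)} = -2 - 3 u$
$\frac{1}{E{\left(K{\left(5 \right)},53 \right)}} = \frac{1}{-2 - 159} = \frac{1}{-161} = - \frac{1}{161}$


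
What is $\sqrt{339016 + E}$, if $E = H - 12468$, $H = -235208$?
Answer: $2 \sqrt{22835} \approx 302.23$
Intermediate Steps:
$E = -247676$ ($E = -235208 - 12468 = -247676$)
$\sqrt{339016 + E} = \sqrt{339016 - 247676} = \sqrt{91340} = 2 \sqrt{22835}$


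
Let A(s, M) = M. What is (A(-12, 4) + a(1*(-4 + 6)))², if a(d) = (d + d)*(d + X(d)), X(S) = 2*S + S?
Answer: 1296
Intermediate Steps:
X(S) = 3*S
a(d) = 8*d² (a(d) = (d + d)*(d + 3*d) = (2*d)*(4*d) = 8*d²)
(A(-12, 4) + a(1*(-4 + 6)))² = (4 + 8*(1*(-4 + 6))²)² = (4 + 8*(1*2)²)² = (4 + 8*2²)² = (4 + 8*4)² = (4 + 32)² = 36² = 1296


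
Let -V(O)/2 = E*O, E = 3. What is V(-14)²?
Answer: 7056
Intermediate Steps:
V(O) = -6*O
V(-14)² = (-6*(-14))² = 84² = 7056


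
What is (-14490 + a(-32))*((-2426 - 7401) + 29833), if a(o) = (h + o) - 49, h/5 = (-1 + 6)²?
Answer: -289006676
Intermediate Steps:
h = 125 (h = 5*(-1 + 6)² = 5*5² = 5*25 = 125)
a(o) = 76 + o (a(o) = (125 + o) - 49 = 76 + o)
(-14490 + a(-32))*((-2426 - 7401) + 29833) = (-14490 + (76 - 32))*((-2426 - 7401) + 29833) = (-14490 + 44)*(-9827 + 29833) = -14446*20006 = -289006676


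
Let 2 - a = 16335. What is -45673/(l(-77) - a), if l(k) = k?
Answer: -45673/16256 ≈ -2.8096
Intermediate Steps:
a = -16333 (a = 2 - 1*16335 = 2 - 16335 = -16333)
-45673/(l(-77) - a) = -45673/(-77 - 1*(-16333)) = -45673/(-77 + 16333) = -45673/16256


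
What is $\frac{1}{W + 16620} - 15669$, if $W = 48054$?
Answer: $- \frac{1013376905}{64674} \approx -15669.0$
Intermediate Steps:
$\frac{1}{W + 16620} - 15669 = \frac{1}{48054 + 16620} - 15669 = \frac{1}{64674} - 15669 = - \frac{1013376905}{64674}$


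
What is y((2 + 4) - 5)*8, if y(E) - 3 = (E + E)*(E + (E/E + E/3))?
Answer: 184/3 ≈ 61.333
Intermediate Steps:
y(E) = 3 + 2*E*(1 + 4*E/3) (y(E) = 3 + (E + E)*(E + (E/E + E/3)) = 3 + (2*E)*(E + (1 + E*(1/3))) = 3 + (2*E)*(E + (1 + E/3)) = 3 + (2*E)*(1 + 4*E/3) = 3 + 2*E*(1 + 4*E/3))
y((2 + 4) - 5)*8 = (3 + 2*((2 + 4) - 5) + 8*((2 + 4) - 5)**2/3)*8 = (3 + 2*(6 - 5) + 8*(6 - 5)**2/3)*8 = (3 + 2*1 + (8/3)*1**2)*8 = (3 + 2 + (8/3)*1)*8 = (3 + 2 + 8/3)*8 = (23/3)*8 = 184/3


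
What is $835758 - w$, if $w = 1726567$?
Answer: $-890809$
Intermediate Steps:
$835758 - w = 835758 - 1726567 = -890809$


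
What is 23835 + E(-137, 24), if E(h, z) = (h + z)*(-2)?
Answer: 24061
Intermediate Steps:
E(h, z) = -2*h - 2*z
23835 + E(-137, 24) = 23835 + (-2*(-137) - 2*24) = 23835 + (274 - 48) = 23835 + 226 = 24061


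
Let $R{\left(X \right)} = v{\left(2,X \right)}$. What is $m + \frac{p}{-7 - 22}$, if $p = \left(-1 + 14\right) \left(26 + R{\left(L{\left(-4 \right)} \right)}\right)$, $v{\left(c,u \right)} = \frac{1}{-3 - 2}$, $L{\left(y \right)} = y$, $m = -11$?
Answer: $- \frac{3272}{145} \approx -22.566$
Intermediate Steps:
$v{\left(c,u \right)} = - \frac{1}{5}$ ($v{\left(c,u \right)} = \frac{1}{-5} = - \frac{1}{5}$)
$R{\left(X \right)} = - \frac{1}{5}$
$p = \frac{1677}{5}$ ($p = \left(-1 + 14\right) \left(26 - \frac{1}{5}\right) = 13 \cdot \frac{129}{5} = \frac{1677}{5} \approx 335.4$)
$m + \frac{p}{-7 - 22} = -11 + \frac{1677}{5 \left(-7 - 22\right)} = -11 + \frac{1677}{5 \left(-29\right)} = -11 + \frac{1677}{5} \left(- \frac{1}{29}\right) = -11 - \frac{1677}{145} = - \frac{3272}{145}$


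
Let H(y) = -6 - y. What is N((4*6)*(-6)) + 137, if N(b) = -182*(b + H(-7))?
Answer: 26163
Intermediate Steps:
N(b) = -182 - 182*b (N(b) = -182*(b + (-6 - 1*(-7))) = -182*(b + (-6 + 7)) = -182*(b + 1) = -182*(1 + b) = -182 - 182*b)
N((4*6)*(-6)) + 137 = (-182 - 182*4*6*(-6)) + 137 = (-182 - 4368*(-6)) + 137 = (-182 - 182*(-144)) + 137 = (-182 + 26208) + 137 = 26026 + 137 = 26163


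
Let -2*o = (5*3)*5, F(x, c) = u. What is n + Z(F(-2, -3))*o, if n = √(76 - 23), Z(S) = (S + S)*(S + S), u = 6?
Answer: -5400 + √53 ≈ -5392.7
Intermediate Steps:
F(x, c) = 6
Z(S) = 4*S² (Z(S) = (2*S)*(2*S) = 4*S²)
o = -75/2 (o = -5*3*5/2 = -15*5/2 = -½*75 = -75/2 ≈ -37.500)
n = √53 ≈ 7.2801
n + Z(F(-2, -3))*o = √53 + (4*6²)*(-75/2) = √53 + (4*36)*(-75/2) = √53 + 144*(-75/2) = √53 - 5400 = -5400 + √53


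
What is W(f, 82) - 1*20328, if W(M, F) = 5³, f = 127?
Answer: -20203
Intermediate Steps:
W(M, F) = 125
W(f, 82) - 1*20328 = 125 - 1*20328 = 125 - 20328 = -20203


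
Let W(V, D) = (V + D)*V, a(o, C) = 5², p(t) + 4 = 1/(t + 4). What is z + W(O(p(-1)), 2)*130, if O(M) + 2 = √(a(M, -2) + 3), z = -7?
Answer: 3633 - 520*√7 ≈ 2257.2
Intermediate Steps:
p(t) = -4 + 1/(4 + t) (p(t) = -4 + 1/(t + 4) = -4 + 1/(4 + t))
a(o, C) = 25
O(M) = -2 + 2*√7 (O(M) = -2 + √(25 + 3) = -2 + √28 = -2 + 2*√7)
W(V, D) = V*(D + V) (W(V, D) = (D + V)*V = V*(D + V))
z + W(O(p(-1)), 2)*130 = -7 + ((-2 + 2*√7)*(2 + (-2 + 2*√7)))*130 = -7 + ((-2 + 2*√7)*(2*√7))*130 = -7 + (2*√7*(-2 + 2*√7))*130 = -7 + 260*√7*(-2 + 2*√7)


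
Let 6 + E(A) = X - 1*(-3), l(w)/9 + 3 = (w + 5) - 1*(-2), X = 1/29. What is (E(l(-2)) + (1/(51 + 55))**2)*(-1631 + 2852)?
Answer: -1179812007/325844 ≈ -3620.8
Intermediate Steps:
X = 1/29 ≈ 0.034483
l(w) = 36 + 9*w (l(w) = -27 + 9*((w + 5) - 1*(-2)) = -27 + 9*((5 + w) + 2) = -27 + 9*(7 + w) = -27 + (63 + 9*w) = 36 + 9*w)
E(A) = -86/29 (E(A) = -6 + (1/29 - 1*(-3)) = -6 + (1/29 + 3) = -6 + 88/29 = -86/29)
(E(l(-2)) + (1/(51 + 55))**2)*(-1631 + 2852) = (-86/29 + (1/(51 + 55))**2)*(-1631 + 2852) = (-86/29 + (1/106)**2)*1221 = (-86/29 + 1/11236)*1221 = -966267/325844*1221 = -1179812007/325844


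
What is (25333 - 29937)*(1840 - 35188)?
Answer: 153534192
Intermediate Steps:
(25333 - 29937)*(1840 - 35188) = -4604*(-33348) = 153534192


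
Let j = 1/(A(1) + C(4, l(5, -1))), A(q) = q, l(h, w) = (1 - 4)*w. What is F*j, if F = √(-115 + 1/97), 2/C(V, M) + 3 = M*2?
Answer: 39*I*√6402/485 ≈ 6.434*I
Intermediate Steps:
l(h, w) = -3*w
C(V, M) = 2/(-3 + 2*M) (C(V, M) = 2/(-3 + M*2) = 2/(-3 + 2*M))
F = 13*I*√6402/97 (F = √(-115 + 1/97) = √(-11154/97) = 13*I*√6402/97 ≈ 10.723*I)
j = ⅗ (j = 1/(1 + 2/(-3 + 2*(-3*(-1)))) = 1/(1 + 2/(-3 + 2*3)) = 1/(1 + 2/(-3 + 6)) = 1/(1 + 2/3) = 1/(1 + 2*(⅓)) = 1/(1 + ⅔) = 1/(5/3) = ⅗ ≈ 0.60000)
F*j = (13*I*√6402/97)*(⅗) = 39*I*√6402/485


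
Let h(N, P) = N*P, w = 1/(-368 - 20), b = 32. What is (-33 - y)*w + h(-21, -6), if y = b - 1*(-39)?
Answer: 12248/97 ≈ 126.27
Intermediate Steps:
y = 71 (y = 32 - 1*(-39) = 32 + 39 = 71)
w = -1/388 (w = 1/(-388) = -1/388 ≈ -0.0025773)
(-33 - y)*w + h(-21, -6) = (-33 - 1*71)*(-1/388) - 21*(-6) = (-33 - 71)*(-1/388) + 126 = -104*(-1/388) + 126 = 26/97 + 126 = 12248/97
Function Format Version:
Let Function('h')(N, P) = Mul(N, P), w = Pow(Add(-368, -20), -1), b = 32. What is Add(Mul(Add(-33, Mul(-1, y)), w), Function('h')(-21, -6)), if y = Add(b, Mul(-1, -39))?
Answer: Rational(12248, 97) ≈ 126.27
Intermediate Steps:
y = 71 (y = Add(32, Mul(-1, -39)) = Add(32, 39) = 71)
w = Rational(-1, 388) (w = Pow(-388, -1) = Rational(-1, 388) ≈ -0.0025773)
Add(Mul(Add(-33, Mul(-1, y)), w), Function('h')(-21, -6)) = Add(Mul(Add(-33, Mul(-1, 71)), Rational(-1, 388)), Mul(-21, -6)) = Add(Mul(Add(-33, -71), Rational(-1, 388)), 126) = Add(Mul(-104, Rational(-1, 388)), 126) = Add(Rational(26, 97), 126) = Rational(12248, 97)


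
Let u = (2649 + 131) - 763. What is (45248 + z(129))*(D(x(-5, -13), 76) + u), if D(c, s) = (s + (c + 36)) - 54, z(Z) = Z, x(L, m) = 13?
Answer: 94747176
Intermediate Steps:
D(c, s) = -18 + c + s (D(c, s) = (s + (36 + c)) - 54 = (36 + c + s) - 54 = -18 + c + s)
u = 2017 (u = 2780 - 763 = 2017)
(45248 + z(129))*(D(x(-5, -13), 76) + u) = (45248 + 129)*((-18 + 13 + 76) + 2017) = 45377*(71 + 2017) = 45377*2088 = 94747176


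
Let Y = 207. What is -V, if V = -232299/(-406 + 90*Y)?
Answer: 232299/18224 ≈ 12.747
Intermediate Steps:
V = -232299/18224 (V = -232299/(-406 + 90*207) = -232299/(-406 + 18630) = -232299/18224 ≈ -12.747)
-V = -1*(-232299/18224) = 232299/18224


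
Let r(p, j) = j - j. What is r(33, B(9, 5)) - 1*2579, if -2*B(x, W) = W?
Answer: -2579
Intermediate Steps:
B(x, W) = -W/2
r(p, j) = 0
r(33, B(9, 5)) - 1*2579 = 0 - 1*2579 = 0 - 2579 = -2579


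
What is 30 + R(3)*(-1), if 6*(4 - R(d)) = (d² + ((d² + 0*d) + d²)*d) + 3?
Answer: 37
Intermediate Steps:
R(d) = 7/2 - d³/3 - d²/6 (R(d) = 4 - ((d² + ((d² + 0*d) + d²)*d) + 3)/6 = 4 - ((d² + ((d² + 0) + d²)*d) + 3)/6 = 4 - ((d² + (d² + d²)*d) + 3)/6 = 4 - ((d² + (2*d²)*d) + 3)/6 = 4 - ((d² + 2*d³) + 3)/6 = 4 - (3 + d² + 2*d³)/6 = 4 + (-½ - d³/3 - d²/6) = 7/2 - d³/3 - d²/6)
30 + R(3)*(-1) = 30 + (7/2 - ⅓*3³ - ⅙*3²)*(-1) = 30 + (7/2 - ⅓*27 - ⅙*9)*(-1) = 30 + (7/2 - 9 - 3/2)*(-1) = 30 - 7*(-1) = 30 + 7 = 37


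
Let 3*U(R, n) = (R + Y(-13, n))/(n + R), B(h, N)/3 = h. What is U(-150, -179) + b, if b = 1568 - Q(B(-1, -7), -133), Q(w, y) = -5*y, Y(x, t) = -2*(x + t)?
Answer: 297009/329 ≈ 902.76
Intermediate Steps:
B(h, N) = 3*h
Y(x, t) = -2*t - 2*x (Y(x, t) = -2*(t + x) = -2*t - 2*x)
U(R, n) = (26 + R - 2*n)/(3*(R + n)) (U(R, n) = ((R + (-2*n - 2*(-13)))/(n + R))/3 = ((R + (-2*n + 26))/(R + n))/3 = ((R + (26 - 2*n))/(R + n))/3 = ((26 + R - 2*n)/(R + n))/3 = (26 + R - 2*n)/(3*(R + n)))
b = 903 (b = 1568 - (-5)*(-133) = 1568 - 1*665 = 1568 - 665 = 903)
U(-150, -179) + b = (26 - 150 - 2*(-179))/(3*(-150 - 179)) + 903 = (1/3)*(26 - 150 + 358)/(-329) + 903 = (1/3)*(-1/329)*234 + 903 = -78/329 + 903 = 297009/329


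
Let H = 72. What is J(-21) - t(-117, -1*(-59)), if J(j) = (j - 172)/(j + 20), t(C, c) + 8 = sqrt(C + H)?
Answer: 201 - 3*I*sqrt(5) ≈ 201.0 - 6.7082*I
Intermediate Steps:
t(C, c) = -8 + sqrt(72 + C) (t(C, c) = -8 + sqrt(C + 72) = -8 + sqrt(72 + C))
J(j) = (-172 + j)/(20 + j)
J(-21) - t(-117, -1*(-59)) = (-172 - 21)/(20 - 21) - (-8 + sqrt(72 - 117)) = -193/(-1) - (-8 + sqrt(-45)) = -1*(-193) - (-8 + 3*I*sqrt(5)) = 193 + (8 - 3*I*sqrt(5)) = 201 - 3*I*sqrt(5)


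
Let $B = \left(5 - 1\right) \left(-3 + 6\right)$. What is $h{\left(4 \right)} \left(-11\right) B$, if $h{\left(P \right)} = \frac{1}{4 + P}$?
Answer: $- \frac{33}{2} \approx -16.5$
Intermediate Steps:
$B = 12$ ($B = 4 \cdot 3 = 12$)
$h{\left(4 \right)} \left(-11\right) B = \frac{1}{4 + 4} \left(-11\right) 12 = \frac{1}{8} \left(-11\right) 12 = \left(- \frac{11}{8}\right) 12 = - \frac{33}{2}$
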